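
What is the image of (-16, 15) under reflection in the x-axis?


Reflection across x-axis: (x, y) -> (x, -y)
(-16, 15) -> (-16, -15)

(-16, -15)


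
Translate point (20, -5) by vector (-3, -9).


Translation: (x+dx, y+dy) = (20+-3, -5+-9) = (17, -14)

(17, -14)


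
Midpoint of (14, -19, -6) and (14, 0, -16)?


Midpoint = ((14+14)/2, (-19+0)/2, (-6+-16)/2) = (14, -9.5, -11)

(14, -9.5, -11)


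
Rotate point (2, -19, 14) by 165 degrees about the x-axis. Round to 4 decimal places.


x' = 2
y' = -19*cos(165) - 14*sin(165) = 14.7291
z' = -19*sin(165) + 14*cos(165) = -18.4405

(2, 14.7291, -18.4405)


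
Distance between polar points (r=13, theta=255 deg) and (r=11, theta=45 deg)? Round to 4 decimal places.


d = sqrt(r1^2 + r2^2 - 2*r1*r2*cos(t2-t1))
d = sqrt(13^2 + 11^2 - 2*13*11*cos(45-255)) = 23.188

23.188


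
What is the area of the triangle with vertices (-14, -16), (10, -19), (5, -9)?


Area = |x1(y2-y3) + x2(y3-y1) + x3(y1-y2)| / 2
= |-14*(-19--9) + 10*(-9--16) + 5*(-16--19)| / 2
= 112.5

112.5


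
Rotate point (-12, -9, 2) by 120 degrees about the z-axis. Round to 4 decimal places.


x' = -12*cos(120) - -9*sin(120) = 13.7942
y' = -12*sin(120) + -9*cos(120) = -5.8923
z' = 2

(13.7942, -5.8923, 2)


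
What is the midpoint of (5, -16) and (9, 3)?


Midpoint = ((5+9)/2, (-16+3)/2) = (7, -6.5)

(7, -6.5)


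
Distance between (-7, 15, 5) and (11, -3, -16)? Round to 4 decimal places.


d = sqrt((11--7)^2 + (-3-15)^2 + (-16-5)^2) = 33

33


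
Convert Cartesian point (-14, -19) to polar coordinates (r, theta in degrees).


r = sqrt((-14)^2 + (-19)^2) = 23.6008
theta = atan2(-19, -14) = 233.6156 degrees

r = 23.6008, theta = 233.6156 degrees


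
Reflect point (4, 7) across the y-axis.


Reflection across y-axis: (x, y) -> (-x, y)
(4, 7) -> (-4, 7)

(-4, 7)


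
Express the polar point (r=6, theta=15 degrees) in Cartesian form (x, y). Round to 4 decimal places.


x = 6 * cos(15) = 5.7956
y = 6 * sin(15) = 1.5529

(5.7956, 1.5529)


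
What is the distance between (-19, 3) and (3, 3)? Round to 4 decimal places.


d = sqrt((3--19)^2 + (3-3)^2) = 22

22


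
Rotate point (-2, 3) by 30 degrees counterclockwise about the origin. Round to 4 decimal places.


x' = -2*cos(30) - 3*sin(30) = -3.2321
y' = -2*sin(30) + 3*cos(30) = 1.5981

(-3.2321, 1.5981)


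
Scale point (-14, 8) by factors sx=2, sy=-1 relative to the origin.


Scaling: (x*sx, y*sy) = (-14*2, 8*-1) = (-28, -8)

(-28, -8)


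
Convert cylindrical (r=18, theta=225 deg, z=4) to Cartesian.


x = 18 * cos(225) = -12.7279
y = 18 * sin(225) = -12.7279
z = 4

(-12.7279, -12.7279, 4)


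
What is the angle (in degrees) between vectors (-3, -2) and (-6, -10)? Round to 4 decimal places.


dot = -3*-6 + -2*-10 = 38
|u| = 3.6056, |v| = 11.6619
cos(angle) = 0.9037
angle = 25.3462 degrees

25.3462 degrees


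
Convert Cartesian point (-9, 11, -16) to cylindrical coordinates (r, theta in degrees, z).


r = sqrt((-9)^2 + 11^2) = 14.2127
theta = atan2(11, -9) = 129.2894 deg
z = -16

r = 14.2127, theta = 129.2894 deg, z = -16


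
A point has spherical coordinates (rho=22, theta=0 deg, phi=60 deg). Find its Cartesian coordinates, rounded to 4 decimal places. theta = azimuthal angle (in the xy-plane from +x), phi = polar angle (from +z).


x = 22 * sin(60) * cos(0) = 19.0526
y = 22 * sin(60) * sin(0) = 0
z = 22 * cos(60) = 11

(19.0526, 0, 11)


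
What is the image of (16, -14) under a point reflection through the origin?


Reflection through origin: (x, y) -> (-x, -y)
(16, -14) -> (-16, 14)

(-16, 14)


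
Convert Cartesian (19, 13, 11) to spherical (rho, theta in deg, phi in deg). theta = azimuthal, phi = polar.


rho = sqrt(19^2 + 13^2 + 11^2) = 25.5147
theta = atan2(13, 19) = 34.3803 deg
phi = acos(11/25.5147) = 64.4611 deg

rho = 25.5147, theta = 34.3803 deg, phi = 64.4611 deg


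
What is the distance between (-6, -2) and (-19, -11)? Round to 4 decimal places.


d = sqrt((-19--6)^2 + (-11--2)^2) = 15.8114

15.8114


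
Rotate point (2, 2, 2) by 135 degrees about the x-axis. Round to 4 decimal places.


x' = 2
y' = 2*cos(135) - 2*sin(135) = -2.8284
z' = 2*sin(135) + 2*cos(135) = 0

(2, -2.8284, 0)


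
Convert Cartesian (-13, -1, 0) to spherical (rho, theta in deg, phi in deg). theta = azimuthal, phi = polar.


rho = sqrt((-13)^2 + (-1)^2 + 0^2) = 13.0384
theta = atan2(-1, -13) = 184.3987 deg
phi = acos(0/13.0384) = 90 deg

rho = 13.0384, theta = 184.3987 deg, phi = 90 deg


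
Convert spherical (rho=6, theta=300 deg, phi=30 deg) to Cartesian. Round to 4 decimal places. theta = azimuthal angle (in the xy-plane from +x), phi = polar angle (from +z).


x = 6 * sin(30) * cos(300) = 1.5
y = 6 * sin(30) * sin(300) = -2.5981
z = 6 * cos(30) = 5.1962

(1.5, -2.5981, 5.1962)


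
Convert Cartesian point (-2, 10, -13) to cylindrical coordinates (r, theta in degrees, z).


r = sqrt((-2)^2 + 10^2) = 10.198
theta = atan2(10, -2) = 101.3099 deg
z = -13

r = 10.198, theta = 101.3099 deg, z = -13


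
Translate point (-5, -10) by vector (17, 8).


Translation: (x+dx, y+dy) = (-5+17, -10+8) = (12, -2)

(12, -2)


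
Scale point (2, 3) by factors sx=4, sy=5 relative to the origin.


Scaling: (x*sx, y*sy) = (2*4, 3*5) = (8, 15)

(8, 15)


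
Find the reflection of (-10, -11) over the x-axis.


Reflection across x-axis: (x, y) -> (x, -y)
(-10, -11) -> (-10, 11)

(-10, 11)


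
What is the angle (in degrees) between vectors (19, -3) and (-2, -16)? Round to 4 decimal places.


dot = 19*-2 + -3*-16 = 10
|u| = 19.2354, |v| = 16.1245
cos(angle) = 0.0322
angle = 88.1524 degrees

88.1524 degrees


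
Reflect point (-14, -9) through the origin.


Reflection through origin: (x, y) -> (-x, -y)
(-14, -9) -> (14, 9)

(14, 9)


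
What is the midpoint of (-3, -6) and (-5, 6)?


Midpoint = ((-3+-5)/2, (-6+6)/2) = (-4, 0)

(-4, 0)


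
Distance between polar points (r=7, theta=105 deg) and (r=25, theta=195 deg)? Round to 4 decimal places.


d = sqrt(r1^2 + r2^2 - 2*r1*r2*cos(t2-t1))
d = sqrt(7^2 + 25^2 - 2*7*25*cos(195-105)) = 25.9615

25.9615


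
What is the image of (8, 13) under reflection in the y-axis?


Reflection across y-axis: (x, y) -> (-x, y)
(8, 13) -> (-8, 13)

(-8, 13)


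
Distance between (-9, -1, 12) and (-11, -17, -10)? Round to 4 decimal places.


d = sqrt((-11--9)^2 + (-17--1)^2 + (-10-12)^2) = 27.2764

27.2764


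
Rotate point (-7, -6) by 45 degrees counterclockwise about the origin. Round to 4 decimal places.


x' = -7*cos(45) - -6*sin(45) = -0.7071
y' = -7*sin(45) + -6*cos(45) = -9.1924

(-0.7071, -9.1924)


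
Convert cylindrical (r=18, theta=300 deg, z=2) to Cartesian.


x = 18 * cos(300) = 9
y = 18 * sin(300) = -15.5885
z = 2

(9, -15.5885, 2)


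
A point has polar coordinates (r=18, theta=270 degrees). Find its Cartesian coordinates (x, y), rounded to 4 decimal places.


x = 18 * cos(270) = 0
y = 18 * sin(270) = -18

(0, -18)


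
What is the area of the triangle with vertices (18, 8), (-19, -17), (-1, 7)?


Area = |x1(y2-y3) + x2(y3-y1) + x3(y1-y2)| / 2
= |18*(-17-7) + -19*(7-8) + -1*(8--17)| / 2
= 219

219


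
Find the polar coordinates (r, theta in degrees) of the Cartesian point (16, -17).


r = sqrt(16^2 + (-17)^2) = 23.3452
theta = atan2(-17, 16) = 313.2643 degrees

r = 23.3452, theta = 313.2643 degrees


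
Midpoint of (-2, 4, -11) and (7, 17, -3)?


Midpoint = ((-2+7)/2, (4+17)/2, (-11+-3)/2) = (2.5, 10.5, -7)

(2.5, 10.5, -7)


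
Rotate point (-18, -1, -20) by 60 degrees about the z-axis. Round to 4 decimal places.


x' = -18*cos(60) - -1*sin(60) = -8.134
y' = -18*sin(60) + -1*cos(60) = -16.0885
z' = -20

(-8.134, -16.0885, -20)


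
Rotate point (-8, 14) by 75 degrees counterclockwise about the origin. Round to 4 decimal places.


x' = -8*cos(75) - 14*sin(75) = -15.5935
y' = -8*sin(75) + 14*cos(75) = -4.1039

(-15.5935, -4.1039)


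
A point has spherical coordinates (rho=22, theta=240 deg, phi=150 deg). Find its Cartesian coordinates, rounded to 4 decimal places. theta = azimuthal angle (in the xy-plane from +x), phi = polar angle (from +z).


x = 22 * sin(150) * cos(240) = -5.5
y = 22 * sin(150) * sin(240) = -9.5263
z = 22 * cos(150) = -19.0526

(-5.5, -9.5263, -19.0526)


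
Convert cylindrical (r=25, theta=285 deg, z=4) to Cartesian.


x = 25 * cos(285) = 6.4705
y = 25 * sin(285) = -24.1481
z = 4

(6.4705, -24.1481, 4)


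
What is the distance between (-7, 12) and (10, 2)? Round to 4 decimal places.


d = sqrt((10--7)^2 + (2-12)^2) = 19.7231

19.7231


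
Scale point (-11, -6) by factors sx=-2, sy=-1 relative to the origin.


Scaling: (x*sx, y*sy) = (-11*-2, -6*-1) = (22, 6)

(22, 6)


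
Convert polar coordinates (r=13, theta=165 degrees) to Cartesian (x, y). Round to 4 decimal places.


x = 13 * cos(165) = -12.557
y = 13 * sin(165) = 3.3646

(-12.557, 3.3646)


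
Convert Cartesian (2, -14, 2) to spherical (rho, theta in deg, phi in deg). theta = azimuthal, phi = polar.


rho = sqrt(2^2 + (-14)^2 + 2^2) = 14.2829
theta = atan2(-14, 2) = 278.1301 deg
phi = acos(2/14.2829) = 81.9505 deg

rho = 14.2829, theta = 278.1301 deg, phi = 81.9505 deg


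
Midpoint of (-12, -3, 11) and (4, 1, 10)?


Midpoint = ((-12+4)/2, (-3+1)/2, (11+10)/2) = (-4, -1, 10.5)

(-4, -1, 10.5)


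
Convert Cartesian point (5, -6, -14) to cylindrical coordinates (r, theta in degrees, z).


r = sqrt(5^2 + (-6)^2) = 7.8102
theta = atan2(-6, 5) = 309.8056 deg
z = -14

r = 7.8102, theta = 309.8056 deg, z = -14


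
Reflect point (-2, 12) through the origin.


Reflection through origin: (x, y) -> (-x, -y)
(-2, 12) -> (2, -12)

(2, -12)


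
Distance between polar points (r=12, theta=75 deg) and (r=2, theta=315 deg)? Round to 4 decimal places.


d = sqrt(r1^2 + r2^2 - 2*r1*r2*cos(t2-t1))
d = sqrt(12^2 + 2^2 - 2*12*2*cos(315-75)) = 13.1149

13.1149


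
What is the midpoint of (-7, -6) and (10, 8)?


Midpoint = ((-7+10)/2, (-6+8)/2) = (1.5, 1)

(1.5, 1)


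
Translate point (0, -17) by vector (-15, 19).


Translation: (x+dx, y+dy) = (0+-15, -17+19) = (-15, 2)

(-15, 2)


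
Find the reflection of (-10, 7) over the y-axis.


Reflection across y-axis: (x, y) -> (-x, y)
(-10, 7) -> (10, 7)

(10, 7)


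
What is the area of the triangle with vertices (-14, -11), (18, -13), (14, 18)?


Area = |x1(y2-y3) + x2(y3-y1) + x3(y1-y2)| / 2
= |-14*(-13-18) + 18*(18--11) + 14*(-11--13)| / 2
= 492

492


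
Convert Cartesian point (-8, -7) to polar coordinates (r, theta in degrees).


r = sqrt((-8)^2 + (-7)^2) = 10.6301
theta = atan2(-7, -8) = 221.1859 degrees

r = 10.6301, theta = 221.1859 degrees


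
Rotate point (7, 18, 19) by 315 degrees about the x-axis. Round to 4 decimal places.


x' = 7
y' = 18*cos(315) - 19*sin(315) = 26.163
z' = 18*sin(315) + 19*cos(315) = 0.7071

(7, 26.163, 0.7071)


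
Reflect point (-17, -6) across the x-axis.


Reflection across x-axis: (x, y) -> (x, -y)
(-17, -6) -> (-17, 6)

(-17, 6)


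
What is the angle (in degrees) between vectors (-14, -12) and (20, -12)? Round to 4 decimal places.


dot = -14*20 + -12*-12 = -136
|u| = 18.4391, |v| = 23.3238
cos(angle) = -0.3162
angle = 108.4349 degrees

108.4349 degrees


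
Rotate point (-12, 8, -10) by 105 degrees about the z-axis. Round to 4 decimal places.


x' = -12*cos(105) - 8*sin(105) = -4.6216
y' = -12*sin(105) + 8*cos(105) = -13.6617
z' = -10

(-4.6216, -13.6617, -10)


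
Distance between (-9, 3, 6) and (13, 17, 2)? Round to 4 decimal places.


d = sqrt((13--9)^2 + (17-3)^2 + (2-6)^2) = 26.3818

26.3818


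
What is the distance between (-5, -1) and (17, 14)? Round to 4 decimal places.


d = sqrt((17--5)^2 + (14--1)^2) = 26.6271

26.6271


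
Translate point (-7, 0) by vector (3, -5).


Translation: (x+dx, y+dy) = (-7+3, 0+-5) = (-4, -5)

(-4, -5)


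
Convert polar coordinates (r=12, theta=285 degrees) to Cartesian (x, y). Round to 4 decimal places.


x = 12 * cos(285) = 3.1058
y = 12 * sin(285) = -11.5911

(3.1058, -11.5911)


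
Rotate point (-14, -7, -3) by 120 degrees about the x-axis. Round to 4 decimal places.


x' = -14
y' = -7*cos(120) - -3*sin(120) = 6.0981
z' = -7*sin(120) + -3*cos(120) = -4.5622

(-14, 6.0981, -4.5622)


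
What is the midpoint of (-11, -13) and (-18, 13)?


Midpoint = ((-11+-18)/2, (-13+13)/2) = (-14.5, 0)

(-14.5, 0)


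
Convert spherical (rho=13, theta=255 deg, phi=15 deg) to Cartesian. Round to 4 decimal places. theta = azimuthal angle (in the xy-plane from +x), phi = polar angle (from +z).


x = 13 * sin(15) * cos(255) = -0.8708
y = 13 * sin(15) * sin(255) = -3.25
z = 13 * cos(15) = 12.557

(-0.8708, -3.25, 12.557)


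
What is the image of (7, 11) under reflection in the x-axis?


Reflection across x-axis: (x, y) -> (x, -y)
(7, 11) -> (7, -11)

(7, -11)


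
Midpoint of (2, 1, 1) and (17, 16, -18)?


Midpoint = ((2+17)/2, (1+16)/2, (1+-18)/2) = (9.5, 8.5, -8.5)

(9.5, 8.5, -8.5)


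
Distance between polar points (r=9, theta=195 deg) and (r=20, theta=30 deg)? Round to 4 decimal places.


d = sqrt(r1^2 + r2^2 - 2*r1*r2*cos(t2-t1))
d = sqrt(9^2 + 20^2 - 2*9*20*cos(30-195)) = 28.7877

28.7877


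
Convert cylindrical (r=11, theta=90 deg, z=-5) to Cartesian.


x = 11 * cos(90) = 0
y = 11 * sin(90) = 11
z = -5

(0, 11, -5)


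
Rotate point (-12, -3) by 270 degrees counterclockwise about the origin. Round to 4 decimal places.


x' = -12*cos(270) - -3*sin(270) = -3
y' = -12*sin(270) + -3*cos(270) = 12

(-3, 12)


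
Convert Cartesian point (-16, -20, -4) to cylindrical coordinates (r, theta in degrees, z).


r = sqrt((-16)^2 + (-20)^2) = 25.6125
theta = atan2(-20, -16) = 231.3402 deg
z = -4

r = 25.6125, theta = 231.3402 deg, z = -4


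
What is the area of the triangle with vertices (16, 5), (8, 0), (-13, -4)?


Area = |x1(y2-y3) + x2(y3-y1) + x3(y1-y2)| / 2
= |16*(0--4) + 8*(-4-5) + -13*(5-0)| / 2
= 36.5

36.5


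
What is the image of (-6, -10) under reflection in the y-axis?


Reflection across y-axis: (x, y) -> (-x, y)
(-6, -10) -> (6, -10)

(6, -10)


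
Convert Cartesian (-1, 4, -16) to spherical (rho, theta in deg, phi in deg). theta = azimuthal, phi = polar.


rho = sqrt((-1)^2 + 4^2 + (-16)^2) = 16.5227
theta = atan2(4, -1) = 104.0362 deg
phi = acos(-16/16.5227) = 165.5496 deg

rho = 16.5227, theta = 104.0362 deg, phi = 165.5496 deg


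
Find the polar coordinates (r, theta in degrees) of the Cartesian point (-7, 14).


r = sqrt((-7)^2 + 14^2) = 15.6525
theta = atan2(14, -7) = 116.5651 degrees

r = 15.6525, theta = 116.5651 degrees


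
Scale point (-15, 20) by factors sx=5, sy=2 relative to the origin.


Scaling: (x*sx, y*sy) = (-15*5, 20*2) = (-75, 40)

(-75, 40)


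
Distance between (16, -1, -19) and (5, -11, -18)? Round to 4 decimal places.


d = sqrt((5-16)^2 + (-11--1)^2 + (-18--19)^2) = 14.8997

14.8997


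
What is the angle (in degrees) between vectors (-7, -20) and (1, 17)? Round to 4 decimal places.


dot = -7*1 + -20*17 = -347
|u| = 21.1896, |v| = 17.0294
cos(angle) = -0.9616
angle = 164.0764 degrees

164.0764 degrees


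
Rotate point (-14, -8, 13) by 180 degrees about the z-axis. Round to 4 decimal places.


x' = -14*cos(180) - -8*sin(180) = 14
y' = -14*sin(180) + -8*cos(180) = 8
z' = 13

(14, 8, 13)


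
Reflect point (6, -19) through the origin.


Reflection through origin: (x, y) -> (-x, -y)
(6, -19) -> (-6, 19)

(-6, 19)


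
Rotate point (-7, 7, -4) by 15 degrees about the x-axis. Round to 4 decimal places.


x' = -7
y' = 7*cos(15) - -4*sin(15) = 7.7968
z' = 7*sin(15) + -4*cos(15) = -2.052

(-7, 7.7968, -2.052)


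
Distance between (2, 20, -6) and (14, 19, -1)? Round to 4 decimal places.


d = sqrt((14-2)^2 + (19-20)^2 + (-1--6)^2) = 13.0384

13.0384


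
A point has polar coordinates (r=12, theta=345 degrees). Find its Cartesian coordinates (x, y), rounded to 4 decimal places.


x = 12 * cos(345) = 11.5911
y = 12 * sin(345) = -3.1058

(11.5911, -3.1058)


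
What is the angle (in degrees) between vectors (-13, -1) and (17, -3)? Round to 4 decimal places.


dot = -13*17 + -1*-3 = -218
|u| = 13.0384, |v| = 17.2627
cos(angle) = -0.9686
angle = 165.5933 degrees

165.5933 degrees


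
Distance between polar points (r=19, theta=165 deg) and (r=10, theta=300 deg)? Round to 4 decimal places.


d = sqrt(r1^2 + r2^2 - 2*r1*r2*cos(t2-t1))
d = sqrt(19^2 + 10^2 - 2*19*10*cos(300-165)) = 27.013

27.013


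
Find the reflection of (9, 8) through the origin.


Reflection through origin: (x, y) -> (-x, -y)
(9, 8) -> (-9, -8)

(-9, -8)


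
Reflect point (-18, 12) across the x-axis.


Reflection across x-axis: (x, y) -> (x, -y)
(-18, 12) -> (-18, -12)

(-18, -12)


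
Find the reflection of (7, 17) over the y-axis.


Reflection across y-axis: (x, y) -> (-x, y)
(7, 17) -> (-7, 17)

(-7, 17)


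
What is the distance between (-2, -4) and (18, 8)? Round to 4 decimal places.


d = sqrt((18--2)^2 + (8--4)^2) = 23.3238

23.3238


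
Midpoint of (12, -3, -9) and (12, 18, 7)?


Midpoint = ((12+12)/2, (-3+18)/2, (-9+7)/2) = (12, 7.5, -1)

(12, 7.5, -1)


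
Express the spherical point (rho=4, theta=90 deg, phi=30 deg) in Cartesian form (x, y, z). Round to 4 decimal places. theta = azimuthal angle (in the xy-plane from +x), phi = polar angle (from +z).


x = 4 * sin(30) * cos(90) = 0
y = 4 * sin(30) * sin(90) = 2
z = 4 * cos(30) = 3.4641

(0, 2, 3.4641)


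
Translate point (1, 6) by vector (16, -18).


Translation: (x+dx, y+dy) = (1+16, 6+-18) = (17, -12)

(17, -12)


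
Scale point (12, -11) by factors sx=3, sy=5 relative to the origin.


Scaling: (x*sx, y*sy) = (12*3, -11*5) = (36, -55)

(36, -55)


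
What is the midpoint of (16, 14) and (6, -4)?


Midpoint = ((16+6)/2, (14+-4)/2) = (11, 5)

(11, 5)


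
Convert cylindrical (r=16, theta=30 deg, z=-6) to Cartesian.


x = 16 * cos(30) = 13.8564
y = 16 * sin(30) = 8
z = -6

(13.8564, 8, -6)


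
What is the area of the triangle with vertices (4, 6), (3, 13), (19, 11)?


Area = |x1(y2-y3) + x2(y3-y1) + x3(y1-y2)| / 2
= |4*(13-11) + 3*(11-6) + 19*(6-13)| / 2
= 55

55


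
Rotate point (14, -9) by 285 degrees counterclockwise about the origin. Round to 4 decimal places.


x' = 14*cos(285) - -9*sin(285) = -5.0699
y' = 14*sin(285) + -9*cos(285) = -15.8523

(-5.0699, -15.8523)


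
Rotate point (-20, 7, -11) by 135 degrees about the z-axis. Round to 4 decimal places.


x' = -20*cos(135) - 7*sin(135) = 9.1924
y' = -20*sin(135) + 7*cos(135) = -19.0919
z' = -11

(9.1924, -19.0919, -11)


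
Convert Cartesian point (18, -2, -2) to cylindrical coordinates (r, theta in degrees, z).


r = sqrt(18^2 + (-2)^2) = 18.1108
theta = atan2(-2, 18) = 353.6598 deg
z = -2

r = 18.1108, theta = 353.6598 deg, z = -2


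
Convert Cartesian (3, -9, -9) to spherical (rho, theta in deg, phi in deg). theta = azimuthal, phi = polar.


rho = sqrt(3^2 + (-9)^2 + (-9)^2) = 13.0767
theta = atan2(-9, 3) = 288.4349 deg
phi = acos(-9/13.0767) = 133.4915 deg

rho = 13.0767, theta = 288.4349 deg, phi = 133.4915 deg


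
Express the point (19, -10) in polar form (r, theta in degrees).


r = sqrt(19^2 + (-10)^2) = 21.4709
theta = atan2(-10, 19) = 332.2415 degrees

r = 21.4709, theta = 332.2415 degrees


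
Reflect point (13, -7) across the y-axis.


Reflection across y-axis: (x, y) -> (-x, y)
(13, -7) -> (-13, -7)

(-13, -7)


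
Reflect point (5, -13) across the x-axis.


Reflection across x-axis: (x, y) -> (x, -y)
(5, -13) -> (5, 13)

(5, 13)


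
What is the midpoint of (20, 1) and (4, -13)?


Midpoint = ((20+4)/2, (1+-13)/2) = (12, -6)

(12, -6)


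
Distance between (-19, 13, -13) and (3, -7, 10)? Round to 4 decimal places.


d = sqrt((3--19)^2 + (-7-13)^2 + (10--13)^2) = 37.5899

37.5899


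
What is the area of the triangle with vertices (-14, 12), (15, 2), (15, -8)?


Area = |x1(y2-y3) + x2(y3-y1) + x3(y1-y2)| / 2
= |-14*(2--8) + 15*(-8-12) + 15*(12-2)| / 2
= 145

145


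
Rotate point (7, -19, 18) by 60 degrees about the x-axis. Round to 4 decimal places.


x' = 7
y' = -19*cos(60) - 18*sin(60) = -25.0885
z' = -19*sin(60) + 18*cos(60) = -7.4545

(7, -25.0885, -7.4545)


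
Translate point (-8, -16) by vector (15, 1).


Translation: (x+dx, y+dy) = (-8+15, -16+1) = (7, -15)

(7, -15)


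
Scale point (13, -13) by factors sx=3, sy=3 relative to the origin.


Scaling: (x*sx, y*sy) = (13*3, -13*3) = (39, -39)

(39, -39)


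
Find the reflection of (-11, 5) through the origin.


Reflection through origin: (x, y) -> (-x, -y)
(-11, 5) -> (11, -5)

(11, -5)


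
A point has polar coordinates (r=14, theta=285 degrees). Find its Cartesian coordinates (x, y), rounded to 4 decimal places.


x = 14 * cos(285) = 3.6235
y = 14 * sin(285) = -13.523

(3.6235, -13.523)


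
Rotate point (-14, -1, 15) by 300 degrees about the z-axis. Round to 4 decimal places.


x' = -14*cos(300) - -1*sin(300) = -7.866
y' = -14*sin(300) + -1*cos(300) = 11.6244
z' = 15

(-7.866, 11.6244, 15)


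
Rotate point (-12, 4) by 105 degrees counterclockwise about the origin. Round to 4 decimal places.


x' = -12*cos(105) - 4*sin(105) = -0.7579
y' = -12*sin(105) + 4*cos(105) = -12.6264

(-0.7579, -12.6264)


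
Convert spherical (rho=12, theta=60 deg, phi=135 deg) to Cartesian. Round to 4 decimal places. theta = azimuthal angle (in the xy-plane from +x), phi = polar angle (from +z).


x = 12 * sin(135) * cos(60) = 4.2426
y = 12 * sin(135) * sin(60) = 7.3485
z = 12 * cos(135) = -8.4853

(4.2426, 7.3485, -8.4853)


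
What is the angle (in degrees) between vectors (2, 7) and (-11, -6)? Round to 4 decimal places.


dot = 2*-11 + 7*-6 = -64
|u| = 7.2801, |v| = 12.53
cos(angle) = -0.7016
angle = 134.5559 degrees

134.5559 degrees


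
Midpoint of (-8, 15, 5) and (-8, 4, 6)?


Midpoint = ((-8+-8)/2, (15+4)/2, (5+6)/2) = (-8, 9.5, 5.5)

(-8, 9.5, 5.5)


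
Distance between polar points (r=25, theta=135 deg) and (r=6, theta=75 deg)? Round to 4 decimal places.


d = sqrt(r1^2 + r2^2 - 2*r1*r2*cos(t2-t1))
d = sqrt(25^2 + 6^2 - 2*25*6*cos(75-135)) = 22.6053

22.6053


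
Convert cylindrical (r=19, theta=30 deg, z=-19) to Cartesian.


x = 19 * cos(30) = 16.4545
y = 19 * sin(30) = 9.5
z = -19

(16.4545, 9.5, -19)


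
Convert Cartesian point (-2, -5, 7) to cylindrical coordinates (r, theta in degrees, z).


r = sqrt((-2)^2 + (-5)^2) = 5.3852
theta = atan2(-5, -2) = 248.1986 deg
z = 7

r = 5.3852, theta = 248.1986 deg, z = 7


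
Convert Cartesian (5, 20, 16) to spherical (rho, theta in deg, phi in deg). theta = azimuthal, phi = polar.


rho = sqrt(5^2 + 20^2 + 16^2) = 26.096
theta = atan2(20, 5) = 75.9638 deg
phi = acos(16/26.096) = 52.1845 deg

rho = 26.096, theta = 75.9638 deg, phi = 52.1845 deg


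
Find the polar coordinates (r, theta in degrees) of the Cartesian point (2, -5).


r = sqrt(2^2 + (-5)^2) = 5.3852
theta = atan2(-5, 2) = 291.8014 degrees

r = 5.3852, theta = 291.8014 degrees


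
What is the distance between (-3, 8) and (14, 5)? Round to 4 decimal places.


d = sqrt((14--3)^2 + (5-8)^2) = 17.2627

17.2627


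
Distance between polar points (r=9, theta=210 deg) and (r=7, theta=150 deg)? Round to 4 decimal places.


d = sqrt(r1^2 + r2^2 - 2*r1*r2*cos(t2-t1))
d = sqrt(9^2 + 7^2 - 2*9*7*cos(150-210)) = 8.1854

8.1854


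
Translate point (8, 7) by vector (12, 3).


Translation: (x+dx, y+dy) = (8+12, 7+3) = (20, 10)

(20, 10)


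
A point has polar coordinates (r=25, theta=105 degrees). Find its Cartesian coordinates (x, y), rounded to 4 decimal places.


x = 25 * cos(105) = -6.4705
y = 25 * sin(105) = 24.1481

(-6.4705, 24.1481)


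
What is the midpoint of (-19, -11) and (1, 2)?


Midpoint = ((-19+1)/2, (-11+2)/2) = (-9, -4.5)

(-9, -4.5)


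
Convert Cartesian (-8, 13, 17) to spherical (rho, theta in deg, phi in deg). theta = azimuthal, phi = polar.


rho = sqrt((-8)^2 + 13^2 + 17^2) = 22.8473
theta = atan2(13, -8) = 121.6075 deg
phi = acos(17/22.8473) = 41.9207 deg

rho = 22.8473, theta = 121.6075 deg, phi = 41.9207 deg


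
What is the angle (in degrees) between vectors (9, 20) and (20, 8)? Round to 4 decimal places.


dot = 9*20 + 20*8 = 340
|u| = 21.9317, |v| = 21.5407
cos(angle) = 0.7197
angle = 43.9708 degrees

43.9708 degrees


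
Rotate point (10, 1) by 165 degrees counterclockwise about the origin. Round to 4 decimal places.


x' = 10*cos(165) - 1*sin(165) = -9.9181
y' = 10*sin(165) + 1*cos(165) = 1.6223

(-9.9181, 1.6223)


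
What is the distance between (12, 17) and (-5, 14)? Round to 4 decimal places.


d = sqrt((-5-12)^2 + (14-17)^2) = 17.2627

17.2627


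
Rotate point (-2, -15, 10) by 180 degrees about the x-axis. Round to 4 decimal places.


x' = -2
y' = -15*cos(180) - 10*sin(180) = 15
z' = -15*sin(180) + 10*cos(180) = -10

(-2, 15, -10)


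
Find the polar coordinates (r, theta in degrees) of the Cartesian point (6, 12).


r = sqrt(6^2 + 12^2) = 13.4164
theta = atan2(12, 6) = 63.4349 degrees

r = 13.4164, theta = 63.4349 degrees


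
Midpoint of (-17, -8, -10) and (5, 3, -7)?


Midpoint = ((-17+5)/2, (-8+3)/2, (-10+-7)/2) = (-6, -2.5, -8.5)

(-6, -2.5, -8.5)


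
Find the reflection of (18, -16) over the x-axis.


Reflection across x-axis: (x, y) -> (x, -y)
(18, -16) -> (18, 16)

(18, 16)


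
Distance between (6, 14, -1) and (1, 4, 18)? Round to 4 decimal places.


d = sqrt((1-6)^2 + (4-14)^2 + (18--1)^2) = 22.0454

22.0454


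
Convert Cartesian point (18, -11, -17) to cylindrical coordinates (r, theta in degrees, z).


r = sqrt(18^2 + (-11)^2) = 21.095
theta = atan2(-11, 18) = 328.5704 deg
z = -17

r = 21.095, theta = 328.5704 deg, z = -17


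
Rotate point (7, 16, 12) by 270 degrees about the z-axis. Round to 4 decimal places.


x' = 7*cos(270) - 16*sin(270) = 16
y' = 7*sin(270) + 16*cos(270) = -7
z' = 12

(16, -7, 12)


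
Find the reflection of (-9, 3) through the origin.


Reflection through origin: (x, y) -> (-x, -y)
(-9, 3) -> (9, -3)

(9, -3)


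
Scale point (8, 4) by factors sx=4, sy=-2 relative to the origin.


Scaling: (x*sx, y*sy) = (8*4, 4*-2) = (32, -8)

(32, -8)


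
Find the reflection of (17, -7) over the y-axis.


Reflection across y-axis: (x, y) -> (-x, y)
(17, -7) -> (-17, -7)

(-17, -7)


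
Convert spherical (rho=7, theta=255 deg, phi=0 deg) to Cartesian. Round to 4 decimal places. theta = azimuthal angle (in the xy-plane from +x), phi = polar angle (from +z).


x = 7 * sin(0) * cos(255) = 0
y = 7 * sin(0) * sin(255) = 0
z = 7 * cos(0) = 7

(0, 0, 7)


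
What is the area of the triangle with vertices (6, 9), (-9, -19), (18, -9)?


Area = |x1(y2-y3) + x2(y3-y1) + x3(y1-y2)| / 2
= |6*(-19--9) + -9*(-9-9) + 18*(9--19)| / 2
= 303

303


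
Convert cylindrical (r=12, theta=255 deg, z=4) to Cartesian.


x = 12 * cos(255) = -3.1058
y = 12 * sin(255) = -11.5911
z = 4

(-3.1058, -11.5911, 4)


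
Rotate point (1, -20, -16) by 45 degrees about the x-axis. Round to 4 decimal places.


x' = 1
y' = -20*cos(45) - -16*sin(45) = -2.8284
z' = -20*sin(45) + -16*cos(45) = -25.4558

(1, -2.8284, -25.4558)


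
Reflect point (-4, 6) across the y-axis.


Reflection across y-axis: (x, y) -> (-x, y)
(-4, 6) -> (4, 6)

(4, 6)


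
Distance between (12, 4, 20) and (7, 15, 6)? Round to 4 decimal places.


d = sqrt((7-12)^2 + (15-4)^2 + (6-20)^2) = 18.4932

18.4932


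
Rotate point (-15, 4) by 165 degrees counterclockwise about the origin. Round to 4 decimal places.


x' = -15*cos(165) - 4*sin(165) = 13.4536
y' = -15*sin(165) + 4*cos(165) = -7.746

(13.4536, -7.746)


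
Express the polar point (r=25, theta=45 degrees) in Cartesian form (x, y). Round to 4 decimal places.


x = 25 * cos(45) = 17.6777
y = 25 * sin(45) = 17.6777

(17.6777, 17.6777)


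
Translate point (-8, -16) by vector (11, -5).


Translation: (x+dx, y+dy) = (-8+11, -16+-5) = (3, -21)

(3, -21)


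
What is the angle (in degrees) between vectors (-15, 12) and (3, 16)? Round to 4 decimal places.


dot = -15*3 + 12*16 = 147
|u| = 19.2094, |v| = 16.2788
cos(angle) = 0.4701
angle = 61.9598 degrees

61.9598 degrees


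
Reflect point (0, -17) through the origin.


Reflection through origin: (x, y) -> (-x, -y)
(0, -17) -> (0, 17)

(0, 17)


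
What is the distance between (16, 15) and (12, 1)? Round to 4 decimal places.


d = sqrt((12-16)^2 + (1-15)^2) = 14.5602

14.5602


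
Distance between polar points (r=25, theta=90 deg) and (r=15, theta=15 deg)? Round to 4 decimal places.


d = sqrt(r1^2 + r2^2 - 2*r1*r2*cos(t2-t1))
d = sqrt(25^2 + 15^2 - 2*25*15*cos(15-90)) = 25.6103

25.6103


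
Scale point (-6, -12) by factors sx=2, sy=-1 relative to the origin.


Scaling: (x*sx, y*sy) = (-6*2, -12*-1) = (-12, 12)

(-12, 12)


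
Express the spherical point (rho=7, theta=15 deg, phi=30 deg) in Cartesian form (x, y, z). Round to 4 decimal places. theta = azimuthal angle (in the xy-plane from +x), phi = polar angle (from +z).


x = 7 * sin(30) * cos(15) = 3.3807
y = 7 * sin(30) * sin(15) = 0.9059
z = 7 * cos(30) = 6.0622

(3.3807, 0.9059, 6.0622)


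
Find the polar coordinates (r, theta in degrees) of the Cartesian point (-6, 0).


r = sqrt((-6)^2 + 0^2) = 6
theta = atan2(0, -6) = 180 degrees

r = 6, theta = 180 degrees


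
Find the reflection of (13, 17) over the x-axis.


Reflection across x-axis: (x, y) -> (x, -y)
(13, 17) -> (13, -17)

(13, -17)


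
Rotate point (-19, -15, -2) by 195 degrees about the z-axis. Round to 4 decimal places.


x' = -19*cos(195) - -15*sin(195) = 14.4703
y' = -19*sin(195) + -15*cos(195) = 19.4064
z' = -2

(14.4703, 19.4064, -2)


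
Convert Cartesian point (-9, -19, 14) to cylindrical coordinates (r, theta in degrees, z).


r = sqrt((-9)^2 + (-19)^2) = 21.0238
theta = atan2(-19, -9) = 244.6538 deg
z = 14

r = 21.0238, theta = 244.6538 deg, z = 14


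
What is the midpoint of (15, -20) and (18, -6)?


Midpoint = ((15+18)/2, (-20+-6)/2) = (16.5, -13)

(16.5, -13)


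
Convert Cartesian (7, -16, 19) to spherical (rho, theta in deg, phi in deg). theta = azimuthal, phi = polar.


rho = sqrt(7^2 + (-16)^2 + 19^2) = 25.807
theta = atan2(-16, 7) = 293.6294 deg
phi = acos(19/25.807) = 42.5883 deg

rho = 25.807, theta = 293.6294 deg, phi = 42.5883 deg


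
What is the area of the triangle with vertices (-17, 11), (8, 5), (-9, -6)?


Area = |x1(y2-y3) + x2(y3-y1) + x3(y1-y2)| / 2
= |-17*(5--6) + 8*(-6-11) + -9*(11-5)| / 2
= 188.5

188.5


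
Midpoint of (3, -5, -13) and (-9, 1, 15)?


Midpoint = ((3+-9)/2, (-5+1)/2, (-13+15)/2) = (-3, -2, 1)

(-3, -2, 1)


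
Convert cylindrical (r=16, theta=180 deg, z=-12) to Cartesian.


x = 16 * cos(180) = -16
y = 16 * sin(180) = 0
z = -12

(-16, 0, -12)


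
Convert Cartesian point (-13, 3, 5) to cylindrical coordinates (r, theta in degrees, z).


r = sqrt((-13)^2 + 3^2) = 13.3417
theta = atan2(3, -13) = 167.0054 deg
z = 5

r = 13.3417, theta = 167.0054 deg, z = 5


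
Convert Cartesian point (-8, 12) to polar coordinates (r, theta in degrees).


r = sqrt((-8)^2 + 12^2) = 14.4222
theta = atan2(12, -8) = 123.6901 degrees

r = 14.4222, theta = 123.6901 degrees


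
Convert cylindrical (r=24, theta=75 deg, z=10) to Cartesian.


x = 24 * cos(75) = 6.2117
y = 24 * sin(75) = 23.1822
z = 10

(6.2117, 23.1822, 10)


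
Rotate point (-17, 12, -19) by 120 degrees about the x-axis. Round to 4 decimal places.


x' = -17
y' = 12*cos(120) - -19*sin(120) = 10.4545
z' = 12*sin(120) + -19*cos(120) = 19.8923

(-17, 10.4545, 19.8923)


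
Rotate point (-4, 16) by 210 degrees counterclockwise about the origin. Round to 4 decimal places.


x' = -4*cos(210) - 16*sin(210) = 11.4641
y' = -4*sin(210) + 16*cos(210) = -11.8564

(11.4641, -11.8564)


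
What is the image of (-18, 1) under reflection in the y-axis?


Reflection across y-axis: (x, y) -> (-x, y)
(-18, 1) -> (18, 1)

(18, 1)


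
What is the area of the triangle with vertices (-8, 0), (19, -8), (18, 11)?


Area = |x1(y2-y3) + x2(y3-y1) + x3(y1-y2)| / 2
= |-8*(-8-11) + 19*(11-0) + 18*(0--8)| / 2
= 252.5

252.5


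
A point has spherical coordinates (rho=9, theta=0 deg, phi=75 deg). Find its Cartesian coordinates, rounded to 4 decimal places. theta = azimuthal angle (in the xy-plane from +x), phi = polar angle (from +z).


x = 9 * sin(75) * cos(0) = 8.6933
y = 9 * sin(75) * sin(0) = 0
z = 9 * cos(75) = 2.3294

(8.6933, 0, 2.3294)


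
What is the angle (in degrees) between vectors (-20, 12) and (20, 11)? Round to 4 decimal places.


dot = -20*20 + 12*11 = -268
|u| = 23.3238, |v| = 22.8254
cos(angle) = -0.5034
angle = 120.2254 degrees

120.2254 degrees


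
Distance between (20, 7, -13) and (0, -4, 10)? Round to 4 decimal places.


d = sqrt((0-20)^2 + (-4-7)^2 + (10--13)^2) = 32.4037

32.4037


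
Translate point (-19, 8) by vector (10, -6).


Translation: (x+dx, y+dy) = (-19+10, 8+-6) = (-9, 2)

(-9, 2)


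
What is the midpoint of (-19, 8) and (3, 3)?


Midpoint = ((-19+3)/2, (8+3)/2) = (-8, 5.5)

(-8, 5.5)


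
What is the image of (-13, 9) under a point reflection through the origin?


Reflection through origin: (x, y) -> (-x, -y)
(-13, 9) -> (13, -9)

(13, -9)


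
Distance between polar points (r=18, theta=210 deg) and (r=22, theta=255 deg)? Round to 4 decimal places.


d = sqrt(r1^2 + r2^2 - 2*r1*r2*cos(t2-t1))
d = sqrt(18^2 + 22^2 - 2*18*22*cos(255-210)) = 15.7471

15.7471


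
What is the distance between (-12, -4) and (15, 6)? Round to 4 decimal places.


d = sqrt((15--12)^2 + (6--4)^2) = 28.7924

28.7924


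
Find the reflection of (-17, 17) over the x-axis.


Reflection across x-axis: (x, y) -> (x, -y)
(-17, 17) -> (-17, -17)

(-17, -17)


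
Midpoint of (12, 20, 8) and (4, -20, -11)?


Midpoint = ((12+4)/2, (20+-20)/2, (8+-11)/2) = (8, 0, -1.5)

(8, 0, -1.5)


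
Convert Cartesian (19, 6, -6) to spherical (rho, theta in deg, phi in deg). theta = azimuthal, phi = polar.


rho = sqrt(19^2 + 6^2 + (-6)^2) = 20.8087
theta = atan2(6, 19) = 17.5256 deg
phi = acos(-6/20.8087) = 106.7587 deg

rho = 20.8087, theta = 17.5256 deg, phi = 106.7587 deg


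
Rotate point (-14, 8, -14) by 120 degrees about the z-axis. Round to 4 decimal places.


x' = -14*cos(120) - 8*sin(120) = 0.0718
y' = -14*sin(120) + 8*cos(120) = -16.1244
z' = -14

(0.0718, -16.1244, -14)


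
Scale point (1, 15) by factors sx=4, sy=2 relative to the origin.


Scaling: (x*sx, y*sy) = (1*4, 15*2) = (4, 30)

(4, 30)


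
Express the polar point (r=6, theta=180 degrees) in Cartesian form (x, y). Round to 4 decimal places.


x = 6 * cos(180) = -6
y = 6 * sin(180) = 0

(-6, 0)


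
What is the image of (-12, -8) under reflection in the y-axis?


Reflection across y-axis: (x, y) -> (-x, y)
(-12, -8) -> (12, -8)

(12, -8)


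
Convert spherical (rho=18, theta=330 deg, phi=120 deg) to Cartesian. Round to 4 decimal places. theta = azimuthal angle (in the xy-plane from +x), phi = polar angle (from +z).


x = 18 * sin(120) * cos(330) = 13.5
y = 18 * sin(120) * sin(330) = -7.7942
z = 18 * cos(120) = -9

(13.5, -7.7942, -9)


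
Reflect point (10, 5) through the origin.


Reflection through origin: (x, y) -> (-x, -y)
(10, 5) -> (-10, -5)

(-10, -5)


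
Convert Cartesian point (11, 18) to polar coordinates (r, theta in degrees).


r = sqrt(11^2 + 18^2) = 21.095
theta = atan2(18, 11) = 58.5704 degrees

r = 21.095, theta = 58.5704 degrees


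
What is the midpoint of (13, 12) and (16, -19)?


Midpoint = ((13+16)/2, (12+-19)/2) = (14.5, -3.5)

(14.5, -3.5)


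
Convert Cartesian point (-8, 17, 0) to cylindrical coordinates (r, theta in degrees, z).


r = sqrt((-8)^2 + 17^2) = 18.7883
theta = atan2(17, -8) = 115.2011 deg
z = 0

r = 18.7883, theta = 115.2011 deg, z = 0


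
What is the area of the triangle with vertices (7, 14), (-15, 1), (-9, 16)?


Area = |x1(y2-y3) + x2(y3-y1) + x3(y1-y2)| / 2
= |7*(1-16) + -15*(16-14) + -9*(14-1)| / 2
= 126

126


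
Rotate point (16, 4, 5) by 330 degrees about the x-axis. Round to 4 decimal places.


x' = 16
y' = 4*cos(330) - 5*sin(330) = 5.9641
z' = 4*sin(330) + 5*cos(330) = 2.3301

(16, 5.9641, 2.3301)


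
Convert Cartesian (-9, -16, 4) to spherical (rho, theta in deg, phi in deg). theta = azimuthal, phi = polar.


rho = sqrt((-9)^2 + (-16)^2 + 4^2) = 18.7883
theta = atan2(-16, -9) = 240.6422 deg
phi = acos(4/18.7883) = 77.7077 deg

rho = 18.7883, theta = 240.6422 deg, phi = 77.7077 deg


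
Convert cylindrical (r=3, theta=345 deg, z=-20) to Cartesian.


x = 3 * cos(345) = 2.8978
y = 3 * sin(345) = -0.7765
z = -20

(2.8978, -0.7765, -20)


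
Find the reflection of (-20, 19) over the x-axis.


Reflection across x-axis: (x, y) -> (x, -y)
(-20, 19) -> (-20, -19)

(-20, -19)


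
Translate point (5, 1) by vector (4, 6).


Translation: (x+dx, y+dy) = (5+4, 1+6) = (9, 7)

(9, 7)


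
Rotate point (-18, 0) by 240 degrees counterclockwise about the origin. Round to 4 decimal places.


x' = -18*cos(240) - 0*sin(240) = 9
y' = -18*sin(240) + 0*cos(240) = 15.5885

(9, 15.5885)


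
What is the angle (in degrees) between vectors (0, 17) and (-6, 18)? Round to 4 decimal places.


dot = 0*-6 + 17*18 = 306
|u| = 17, |v| = 18.9737
cos(angle) = 0.9487
angle = 18.4349 degrees

18.4349 degrees


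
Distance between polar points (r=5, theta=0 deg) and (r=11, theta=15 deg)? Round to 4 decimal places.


d = sqrt(r1^2 + r2^2 - 2*r1*r2*cos(t2-t1))
d = sqrt(5^2 + 11^2 - 2*5*11*cos(15-0)) = 6.3046

6.3046


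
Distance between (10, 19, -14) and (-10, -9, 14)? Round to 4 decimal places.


d = sqrt((-10-10)^2 + (-9-19)^2 + (14--14)^2) = 44.3621

44.3621


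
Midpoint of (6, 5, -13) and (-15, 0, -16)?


Midpoint = ((6+-15)/2, (5+0)/2, (-13+-16)/2) = (-4.5, 2.5, -14.5)

(-4.5, 2.5, -14.5)


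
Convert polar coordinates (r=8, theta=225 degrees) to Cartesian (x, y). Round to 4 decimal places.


x = 8 * cos(225) = -5.6569
y = 8 * sin(225) = -5.6569

(-5.6569, -5.6569)


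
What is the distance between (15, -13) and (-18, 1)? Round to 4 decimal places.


d = sqrt((-18-15)^2 + (1--13)^2) = 35.8469

35.8469


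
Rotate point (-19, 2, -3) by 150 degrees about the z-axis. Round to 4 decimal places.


x' = -19*cos(150) - 2*sin(150) = 15.4545
y' = -19*sin(150) + 2*cos(150) = -11.2321
z' = -3

(15.4545, -11.2321, -3)


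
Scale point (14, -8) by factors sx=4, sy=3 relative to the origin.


Scaling: (x*sx, y*sy) = (14*4, -8*3) = (56, -24)

(56, -24)


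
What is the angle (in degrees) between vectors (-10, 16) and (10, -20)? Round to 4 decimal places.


dot = -10*10 + 16*-20 = -420
|u| = 18.868, |v| = 22.3607
cos(angle) = -0.9955
angle = 174.5597 degrees

174.5597 degrees


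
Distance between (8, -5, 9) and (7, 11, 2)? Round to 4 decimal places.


d = sqrt((7-8)^2 + (11--5)^2 + (2-9)^2) = 17.4929

17.4929


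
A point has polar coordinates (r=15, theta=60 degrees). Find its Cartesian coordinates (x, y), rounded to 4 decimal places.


x = 15 * cos(60) = 7.5
y = 15 * sin(60) = 12.9904

(7.5, 12.9904)


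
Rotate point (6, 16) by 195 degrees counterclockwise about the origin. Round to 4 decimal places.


x' = 6*cos(195) - 16*sin(195) = -1.6545
y' = 6*sin(195) + 16*cos(195) = -17.0077

(-1.6545, -17.0077)
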